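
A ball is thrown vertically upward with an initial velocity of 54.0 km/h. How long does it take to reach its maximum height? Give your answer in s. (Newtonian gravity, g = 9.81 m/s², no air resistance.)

v₀ = 54.0 km/h × 0.2777777777777778 = 15.0 m/s
t_up = v₀ / g = 15.0 / 9.81 = 1.529 s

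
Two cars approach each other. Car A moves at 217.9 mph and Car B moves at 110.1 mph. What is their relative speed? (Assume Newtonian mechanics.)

v_rel = v_A + v_B = 217.9 + 110.1 = 328.0 mph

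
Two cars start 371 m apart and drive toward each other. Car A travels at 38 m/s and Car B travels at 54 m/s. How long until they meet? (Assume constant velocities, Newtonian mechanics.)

Combined speed: v_combined = 38 + 54 = 92 m/s
Time to meet: t = d/v_combined = 371/92 = 4.03 s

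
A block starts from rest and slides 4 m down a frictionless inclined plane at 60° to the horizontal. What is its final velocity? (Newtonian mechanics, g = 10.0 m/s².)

a = g sin(θ) = 10.0 × sin(60°) = 8.6603 m/s²
v = √(2ad) = √(2 × 8.6603 × 4) = 8.32 m/s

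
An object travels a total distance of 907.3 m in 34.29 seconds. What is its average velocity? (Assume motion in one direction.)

v_avg = Δd / Δt = 907.3 / 34.29 = 26.46 m/s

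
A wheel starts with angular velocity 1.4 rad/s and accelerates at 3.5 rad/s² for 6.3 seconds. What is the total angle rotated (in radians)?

θ = ω₀t + ½αt² = 1.4×6.3 + ½×3.5×6.3² = 78.28 rad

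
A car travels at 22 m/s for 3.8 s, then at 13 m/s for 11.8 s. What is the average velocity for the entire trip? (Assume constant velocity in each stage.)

d₁ = v₁t₁ = 22 × 3.8 = 83.6 m
d₂ = v₂t₂ = 13 × 11.8 = 153.4 m
d_total = 237.0 m, t_total = 15.6 s
v_avg = d_total/t_total = 237.0/15.6 = 15.19 m/s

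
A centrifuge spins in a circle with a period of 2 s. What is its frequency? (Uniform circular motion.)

f = 1/T = 1/2 = 0.5 Hz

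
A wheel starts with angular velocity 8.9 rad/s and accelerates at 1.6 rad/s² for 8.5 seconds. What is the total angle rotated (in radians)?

θ = ω₀t + ½αt² = 8.9×8.5 + ½×1.6×8.5² = 133.45 rad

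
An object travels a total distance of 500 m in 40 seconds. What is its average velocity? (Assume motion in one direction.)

v_avg = Δd / Δt = 500 / 40 = 12.5 m/s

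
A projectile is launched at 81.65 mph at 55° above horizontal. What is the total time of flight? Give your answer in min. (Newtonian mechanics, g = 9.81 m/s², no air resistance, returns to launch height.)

v₀ = 81.65 mph × 0.44704 = 36.5008 m/s
T = 2 × v₀ × sin(θ) / g = 2 × 36.5008 × sin(55°) / 9.81 = 2 × 36.5008 × 0.819152 / 9.81 = 6.09576 s
T = 6.09576 s / 60.0 = 0.1016 min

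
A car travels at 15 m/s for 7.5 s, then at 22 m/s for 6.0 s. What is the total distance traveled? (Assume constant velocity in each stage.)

d₁ = v₁t₁ = 15 × 7.5 = 112.5 m
d₂ = v₂t₂ = 22 × 6.0 = 132.0 m
d_total = 112.5 + 132.0 = 244.5 m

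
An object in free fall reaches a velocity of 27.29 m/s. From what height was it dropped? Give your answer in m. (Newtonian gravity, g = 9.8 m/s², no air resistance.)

h = v² / (2g) = 27.29² / (2 × 9.8) = 38.0 m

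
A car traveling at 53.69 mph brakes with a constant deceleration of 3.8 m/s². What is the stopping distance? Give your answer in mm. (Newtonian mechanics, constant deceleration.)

v₀ = 53.69 mph × 0.44704 = 24.0016 m/s
d = v₀² / (2a) = 24.0016² / (2 × 3.8) = 576.077 / 7.6 = 75.7996 m
d = 75.7996 m / 0.001 = 75800 mm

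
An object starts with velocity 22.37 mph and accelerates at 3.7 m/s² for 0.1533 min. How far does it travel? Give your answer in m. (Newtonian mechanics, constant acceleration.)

v₀ = 22.37 mph × 0.44704 = 10.0003 m/s
t = 0.1533 min × 60.0 = 9.198 s
d = v₀ × t + ½ × a × t² = 10.0003 × 9.198 + 0.5 × 3.7 × 9.198² = 248.5 m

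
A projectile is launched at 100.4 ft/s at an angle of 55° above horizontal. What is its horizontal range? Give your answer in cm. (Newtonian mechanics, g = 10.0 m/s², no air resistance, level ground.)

v₀ = 100.4 ft/s × 0.3048 = 30.6019 m/s
R = v₀² × sin(2θ) / g = 30.6019² × sin(2 × 55°) / 10.0 = 936.476 × 0.939693 / 10.0 = 88.0 m
R = 88.0 m / 0.01 = 8800 cm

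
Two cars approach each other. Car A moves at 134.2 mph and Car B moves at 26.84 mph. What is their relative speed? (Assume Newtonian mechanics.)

v_rel = v_A + v_B = 134.2 + 26.84 = 161.04 mph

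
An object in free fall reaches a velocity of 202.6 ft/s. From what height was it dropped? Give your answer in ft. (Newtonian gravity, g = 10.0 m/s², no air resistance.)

v = 202.6 ft/s × 0.3048 = 61.7525 m/s
h = v² / (2g) = 61.7525² / (2 × 10.0) = 190.669 m
h = 190.669 m / 0.3048 = 625.6 ft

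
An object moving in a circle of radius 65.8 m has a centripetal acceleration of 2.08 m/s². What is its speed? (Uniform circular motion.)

v = √(a_c × r) = √(2.08 × 65.8) = 11.7 m/s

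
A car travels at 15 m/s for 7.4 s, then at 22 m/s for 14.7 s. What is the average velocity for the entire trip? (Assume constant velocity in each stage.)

d₁ = v₁t₁ = 15 × 7.4 = 111.0 m
d₂ = v₂t₂ = 22 × 14.7 = 323.4 m
d_total = 434.4 m, t_total = 22.1 s
v_avg = d_total/t_total = 434.4/22.1 = 19.66 m/s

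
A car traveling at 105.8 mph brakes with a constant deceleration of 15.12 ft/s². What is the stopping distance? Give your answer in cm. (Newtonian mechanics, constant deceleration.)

v₀ = 105.8 mph × 0.44704 = 47.2968 m/s
a = 15.12 ft/s² × 0.3048 = 4.60858 m/s²
d = v₀² / (2a) = 47.2968² / (2 × 4.60858) = 2236.99 / 9.21716 = 242.698 m
d = 242.698 m / 0.01 = 24270 cm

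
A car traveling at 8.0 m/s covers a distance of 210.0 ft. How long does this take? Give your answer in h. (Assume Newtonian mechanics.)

d = 210.0 ft × 0.3048 = 64.008 m
t = d / v = 64.008 / 8.0 = 8.001 s
t = 8.001 s / 3600.0 = 0.002222 h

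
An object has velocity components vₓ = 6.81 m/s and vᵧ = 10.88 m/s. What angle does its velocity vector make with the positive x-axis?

θ = arctan(vᵧ/vₓ) = arctan(10.88/6.81) = 57.96°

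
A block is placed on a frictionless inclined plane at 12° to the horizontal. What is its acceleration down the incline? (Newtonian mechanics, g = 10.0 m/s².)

a = g sin(θ) = 10.0 × sin(12°) = 10.0 × 0.2079 = 2.08 m/s²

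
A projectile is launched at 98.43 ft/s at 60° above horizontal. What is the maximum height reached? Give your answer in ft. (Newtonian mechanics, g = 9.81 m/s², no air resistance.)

v₀ = 98.43 ft/s × 0.3048 = 30.0015 m/s
H = v₀² × sin²(θ) / (2g) = 30.0015² × sin(60°)² / (2 × 9.81) = 900.09 × 0.75 / 19.62 = 34.4071 m
H = 34.4071 m / 0.3048 = 112.9 ft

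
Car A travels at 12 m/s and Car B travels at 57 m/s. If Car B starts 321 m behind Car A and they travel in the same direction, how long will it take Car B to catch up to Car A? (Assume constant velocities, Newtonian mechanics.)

Relative speed: v_rel = 57 - 12 = 45 m/s
Time to catch: t = d₀/v_rel = 321/45 = 7.13 s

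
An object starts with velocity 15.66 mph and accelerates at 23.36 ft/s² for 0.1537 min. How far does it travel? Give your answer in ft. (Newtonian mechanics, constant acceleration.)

v₀ = 15.66 mph × 0.44704 = 7.00065 m/s
a = 23.36 ft/s² × 0.3048 = 7.12013 m/s²
t = 0.1537 min × 60.0 = 9.222 s
d = v₀ × t + ½ × a × t² = 7.00065 × 9.222 + 0.5 × 7.12013 × 9.222² = 367.327 m
d = 367.327 m / 0.3048 = 1205 ft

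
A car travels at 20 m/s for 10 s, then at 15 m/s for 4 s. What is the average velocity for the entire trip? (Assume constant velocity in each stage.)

d₁ = v₁t₁ = 20 × 10 = 200 m
d₂ = v₂t₂ = 15 × 4 = 60 m
d_total = 260 m, t_total = 14 s
v_avg = d_total/t_total = 260/14 = 18.57 m/s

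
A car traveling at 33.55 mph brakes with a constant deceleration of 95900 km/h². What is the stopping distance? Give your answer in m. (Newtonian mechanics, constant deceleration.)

v₀ = 33.55 mph × 0.44704 = 14.9982 m/s
a = 95900 km/h² × 7.716049382716049e-05 = 7.39969 m/s²
d = v₀² / (2a) = 14.9982² / (2 × 7.39969) = 224.946 / 14.7994 = 15.2 m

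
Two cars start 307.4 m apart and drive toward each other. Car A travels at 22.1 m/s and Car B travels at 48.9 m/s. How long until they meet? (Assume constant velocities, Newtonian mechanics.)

Combined speed: v_combined = 22.1 + 48.9 = 71.0 m/s
Time to meet: t = d/v_combined = 307.4/71.0 = 4.33 s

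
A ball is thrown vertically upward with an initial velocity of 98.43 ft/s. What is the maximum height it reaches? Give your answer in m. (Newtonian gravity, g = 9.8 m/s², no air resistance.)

v₀ = 98.43 ft/s × 0.3048 = 30.0015 m/s
h_max = v₀² / (2g) = 30.0015² / (2 × 9.8) = 900.09 / 19.6 = 45.92 m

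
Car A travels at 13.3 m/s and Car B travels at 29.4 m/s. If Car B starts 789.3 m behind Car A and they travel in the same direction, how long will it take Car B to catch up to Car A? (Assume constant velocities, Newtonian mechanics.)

Relative speed: v_rel = 29.4 - 13.3 = 16.1 m/s
Time to catch: t = d₀/v_rel = 789.3/16.1 = 49.02 s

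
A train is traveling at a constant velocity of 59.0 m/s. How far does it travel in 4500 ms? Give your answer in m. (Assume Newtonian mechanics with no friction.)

t = 4500 ms × 0.001 = 4.5 s
d = v × t = 59.0 × 4.5 = 265.5 m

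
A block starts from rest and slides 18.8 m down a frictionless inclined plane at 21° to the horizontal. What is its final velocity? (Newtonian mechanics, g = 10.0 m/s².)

a = g sin(θ) = 10.0 × sin(21°) = 3.5837 m/s²
v = √(2ad) = √(2 × 3.5837 × 18.8) = 11.61 m/s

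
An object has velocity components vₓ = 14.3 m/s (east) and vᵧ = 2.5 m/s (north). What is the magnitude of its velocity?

|v| = √(vₓ² + vᵧ²) = √(14.3² + 2.5²) = √(210.74) = 14.52 m/s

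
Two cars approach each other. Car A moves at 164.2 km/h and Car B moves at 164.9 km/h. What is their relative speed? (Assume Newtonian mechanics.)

v_rel = v_A + v_B = 164.2 + 164.9 = 329.1 km/h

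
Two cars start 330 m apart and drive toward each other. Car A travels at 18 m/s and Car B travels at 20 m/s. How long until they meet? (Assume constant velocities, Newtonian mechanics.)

Combined speed: v_combined = 18 + 20 = 38 m/s
Time to meet: t = d/v_combined = 330/38 = 8.68 s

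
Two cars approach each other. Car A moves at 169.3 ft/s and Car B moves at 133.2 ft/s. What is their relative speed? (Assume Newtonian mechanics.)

v_rel = v_A + v_B = 169.3 + 133.2 = 302.5 ft/s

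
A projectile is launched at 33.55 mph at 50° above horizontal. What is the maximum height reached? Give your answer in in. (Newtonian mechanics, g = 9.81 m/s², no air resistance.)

v₀ = 33.55 mph × 0.44704 = 14.9982 m/s
H = v₀² × sin²(θ) / (2g) = 14.9982² × sin(50°)² / (2 × 9.81) = 224.946 × 0.586824 / 19.62 = 6.72802 m
H = 6.72802 m / 0.0254 = 264.9 in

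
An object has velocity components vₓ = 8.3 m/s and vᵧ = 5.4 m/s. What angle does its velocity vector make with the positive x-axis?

θ = arctan(vᵧ/vₓ) = arctan(5.4/8.3) = 33.05°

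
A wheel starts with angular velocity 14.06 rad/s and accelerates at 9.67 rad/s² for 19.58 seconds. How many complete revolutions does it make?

θ = ω₀t + ½αt² = 14.06×19.58 + ½×9.67×19.58² = 2128.919694 rad
Total revolutions = θ/(2π) = 2128.919694/(2π) = 338.83
Complete revolutions = ⌊338.83⌋ = 338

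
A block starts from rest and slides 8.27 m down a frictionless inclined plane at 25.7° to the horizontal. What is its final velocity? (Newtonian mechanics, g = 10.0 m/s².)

a = g sin(θ) = 10.0 × sin(25.7°) = 4.3366 m/s²
v = √(2ad) = √(2 × 4.3366 × 8.27) = 8.47 m/s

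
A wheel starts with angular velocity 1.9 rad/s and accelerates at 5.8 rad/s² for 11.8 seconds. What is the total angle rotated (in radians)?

θ = ω₀t + ½αt² = 1.9×11.8 + ½×5.8×11.8² = 426.22 rad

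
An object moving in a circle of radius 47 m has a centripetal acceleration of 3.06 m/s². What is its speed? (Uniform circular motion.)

v = √(a_c × r) = √(3.06 × 47) = 11.99 m/s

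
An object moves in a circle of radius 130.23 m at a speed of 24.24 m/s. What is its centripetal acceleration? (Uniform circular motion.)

a_c = v²/r = 24.24²/130.23 = 587.5776/130.23 = 4.51 m/s²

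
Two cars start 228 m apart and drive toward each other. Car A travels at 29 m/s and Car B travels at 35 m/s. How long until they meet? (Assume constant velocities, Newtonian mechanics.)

Combined speed: v_combined = 29 + 35 = 64 m/s
Time to meet: t = d/v_combined = 228/64 = 3.56 s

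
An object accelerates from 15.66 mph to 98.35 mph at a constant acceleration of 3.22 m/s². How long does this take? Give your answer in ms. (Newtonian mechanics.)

v₀ = 15.66 mph × 0.44704 = 7.00065 m/s
v = 98.35 mph × 0.44704 = 43.9664 m/s
t = (v - v₀) / a = (43.9664 - 7.00065) / 3.22 = 11.48 s
t = 11.48 s / 0.001 = 11480 ms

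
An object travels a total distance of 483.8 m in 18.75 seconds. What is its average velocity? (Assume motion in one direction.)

v_avg = Δd / Δt = 483.8 / 18.75 = 25.8 m/s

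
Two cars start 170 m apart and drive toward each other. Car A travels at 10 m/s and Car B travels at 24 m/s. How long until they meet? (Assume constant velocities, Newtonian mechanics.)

Combined speed: v_combined = 10 + 24 = 34 m/s
Time to meet: t = d/v_combined = 170/34 = 5.0 s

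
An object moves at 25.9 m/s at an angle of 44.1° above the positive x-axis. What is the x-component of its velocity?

vₓ = v cos(θ) = 25.9 × cos(44.1°) = 18.6 m/s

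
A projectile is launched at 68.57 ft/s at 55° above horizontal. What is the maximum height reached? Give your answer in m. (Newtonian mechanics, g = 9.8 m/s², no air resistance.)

v₀ = 68.57 ft/s × 0.3048 = 20.9001 m/s
H = v₀² × sin²(θ) / (2g) = 20.9001² × sin(55°)² / (2 × 9.8) = 436.814 × 0.67101 / 19.6 = 14.95 m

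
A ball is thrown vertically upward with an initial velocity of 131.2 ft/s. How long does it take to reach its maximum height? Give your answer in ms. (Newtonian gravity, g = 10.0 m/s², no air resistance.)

v₀ = 131.2 ft/s × 0.3048 = 39.9898 m/s
t_up = v₀ / g = 39.9898 / 10.0 = 3.99898 s
t_up = 3.99898 s / 0.001 = 3999 ms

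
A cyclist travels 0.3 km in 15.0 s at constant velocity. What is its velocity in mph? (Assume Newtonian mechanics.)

d = 0.3 km × 1000.0 = 300.0 m
v = d / t = 300.0 / 15.0 = 20.0 m/s
v = 20.0 m/s / 0.44704 = 44.74 mph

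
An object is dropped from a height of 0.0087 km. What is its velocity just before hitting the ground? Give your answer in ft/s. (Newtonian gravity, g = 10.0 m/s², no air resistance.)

h = 0.0087 km × 1000.0 = 8.7 m
v = √(2gh) = √(2 × 10.0 × 8.7) = 13.1909 m/s
v = 13.1909 m/s / 0.3048 = 43.28 ft/s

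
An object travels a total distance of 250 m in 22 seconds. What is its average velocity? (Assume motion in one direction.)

v_avg = Δd / Δt = 250 / 22 = 11.36 m/s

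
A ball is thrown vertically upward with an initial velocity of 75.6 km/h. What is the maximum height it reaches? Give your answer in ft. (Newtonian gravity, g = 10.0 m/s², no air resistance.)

v₀ = 75.6 km/h × 0.2777777777777778 = 21.0 m/s
h_max = v₀² / (2g) = 21.0² / (2 × 10.0) = 441.0 / 20.0 = 22.05 m
h_max = 22.05 m / 0.3048 = 72.34 ft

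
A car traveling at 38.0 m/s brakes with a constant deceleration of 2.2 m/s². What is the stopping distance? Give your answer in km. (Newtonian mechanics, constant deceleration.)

d = v₀² / (2a) = 38.0² / (2 × 2.2) = 1444.0 / 4.4 = 328.182 m
d = 328.182 m / 1000.0 = 0.3282 km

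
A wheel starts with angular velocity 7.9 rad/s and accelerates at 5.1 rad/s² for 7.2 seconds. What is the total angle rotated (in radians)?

θ = ω₀t + ½αt² = 7.9×7.2 + ½×5.1×7.2² = 189.07 rad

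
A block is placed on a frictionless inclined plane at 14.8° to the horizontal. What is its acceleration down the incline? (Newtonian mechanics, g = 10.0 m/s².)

a = g sin(θ) = 10.0 × sin(14.8°) = 10.0 × 0.2554 = 2.55 m/s²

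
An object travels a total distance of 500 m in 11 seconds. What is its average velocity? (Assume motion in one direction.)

v_avg = Δd / Δt = 500 / 11 = 45.45 m/s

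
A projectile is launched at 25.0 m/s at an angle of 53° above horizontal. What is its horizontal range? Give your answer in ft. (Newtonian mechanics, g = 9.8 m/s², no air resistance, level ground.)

R = v₀² × sin(2θ) / g = 25.0² × sin(2 × 53°) / 9.8 = 625.0 × 0.961262 / 9.8 = 61.305 m
R = 61.305 m / 0.3048 = 201.1 ft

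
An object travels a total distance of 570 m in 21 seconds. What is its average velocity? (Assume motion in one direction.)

v_avg = Δd / Δt = 570 / 21 = 27.14 m/s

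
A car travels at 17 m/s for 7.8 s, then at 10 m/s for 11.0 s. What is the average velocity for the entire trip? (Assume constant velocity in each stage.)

d₁ = v₁t₁ = 17 × 7.8 = 132.6 m
d₂ = v₂t₂ = 10 × 11.0 = 110.0 m
d_total = 242.6 m, t_total = 18.8 s
v_avg = d_total/t_total = 242.6/18.8 = 12.9 m/s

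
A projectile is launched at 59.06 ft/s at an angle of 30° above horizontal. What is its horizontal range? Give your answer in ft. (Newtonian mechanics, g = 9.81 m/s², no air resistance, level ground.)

v₀ = 59.06 ft/s × 0.3048 = 18.0015 m/s
R = v₀² × sin(2θ) / g = 18.0015² × sin(2 × 30°) / 9.81 = 324.054 × 0.866025 / 9.81 = 28.6074 m
R = 28.6074 m / 0.3048 = 93.86 ft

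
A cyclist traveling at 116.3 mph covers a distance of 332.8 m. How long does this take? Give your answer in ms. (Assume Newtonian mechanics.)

v = 116.3 mph × 0.44704 = 51.9908 m/s
t = d / v = 332.8 / 51.9908 = 6.40113 s
t = 6.40113 s / 0.001 = 6401 ms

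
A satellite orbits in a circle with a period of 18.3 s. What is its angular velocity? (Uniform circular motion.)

ω = 2π/T = 2π/18.3 = 0.3433 rad/s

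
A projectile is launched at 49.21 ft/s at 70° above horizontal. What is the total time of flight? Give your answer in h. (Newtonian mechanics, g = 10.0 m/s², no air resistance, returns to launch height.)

v₀ = 49.21 ft/s × 0.3048 = 14.9992 m/s
T = 2 × v₀ × sin(θ) / g = 2 × 14.9992 × sin(70°) / 10.0 = 2 × 14.9992 × 0.939693 / 10.0 = 2.81893 s
T = 2.81893 s / 3600.0 = 0.000783 h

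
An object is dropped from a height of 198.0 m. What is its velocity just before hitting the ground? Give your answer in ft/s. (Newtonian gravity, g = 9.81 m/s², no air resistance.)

v = √(2gh) = √(2 × 9.81 × 198.0) = 62.3278 m/s
v = 62.3278 m/s / 0.3048 = 204.5 ft/s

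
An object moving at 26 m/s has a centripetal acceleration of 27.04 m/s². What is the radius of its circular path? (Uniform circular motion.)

r = v²/a_c = 26²/27.04 = 25.0 m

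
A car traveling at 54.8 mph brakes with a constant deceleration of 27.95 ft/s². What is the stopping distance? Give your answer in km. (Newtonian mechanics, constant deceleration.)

v₀ = 54.8 mph × 0.44704 = 24.4978 m/s
a = 27.95 ft/s² × 0.3048 = 8.51916 m/s²
d = v₀² / (2a) = 24.4978² / (2 × 8.51916) = 600.142 / 17.0383 = 35.2231 m
d = 35.2231 m / 1000.0 = 0.03522 km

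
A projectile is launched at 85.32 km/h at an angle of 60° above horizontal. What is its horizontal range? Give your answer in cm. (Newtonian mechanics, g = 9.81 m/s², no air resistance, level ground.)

v₀ = 85.32 km/h × 0.2777777777777778 = 23.7 m/s
R = v₀² × sin(2θ) / g = 23.7² × sin(2 × 60°) / 9.81 = 561.69 × 0.866025 / 9.81 = 49.5859 m
R = 49.5859 m / 0.01 = 4959 cm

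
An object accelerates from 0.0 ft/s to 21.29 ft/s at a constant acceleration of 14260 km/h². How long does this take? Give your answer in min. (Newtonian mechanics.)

v₀ = 0.0 ft/s × 0.3048 = 0.0 m/s
v = 21.29 ft/s × 0.3048 = 6.48919 m/s
a = 14260 km/h² × 7.716049382716049e-05 = 1.10031 m/s²
t = (v - v₀) / a = (6.48919 - 0.0) / 1.10031 = 5.8976 s
t = 5.8976 s / 60.0 = 0.09829 min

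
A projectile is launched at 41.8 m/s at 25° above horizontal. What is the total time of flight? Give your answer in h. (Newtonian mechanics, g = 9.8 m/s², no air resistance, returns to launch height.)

T = 2 × v₀ × sin(θ) / g = 2 × 41.8 × sin(25°) / 9.8 = 2 × 41.8 × 0.422618 / 9.8 = 3.60519 s
T = 3.60519 s / 3600.0 = 0.001001 h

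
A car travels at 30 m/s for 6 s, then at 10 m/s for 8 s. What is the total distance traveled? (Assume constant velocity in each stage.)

d₁ = v₁t₁ = 30 × 6 = 180 m
d₂ = v₂t₂ = 10 × 8 = 80 m
d_total = 180 + 80 = 260 m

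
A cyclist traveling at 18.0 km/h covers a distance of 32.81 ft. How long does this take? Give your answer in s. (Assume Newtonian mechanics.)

d = 32.81 ft × 0.3048 = 10.0005 m
v = 18.0 km/h × 0.2777777777777778 = 5.0 m/s
t = d / v = 10.0005 / 5.0 = 2.0 s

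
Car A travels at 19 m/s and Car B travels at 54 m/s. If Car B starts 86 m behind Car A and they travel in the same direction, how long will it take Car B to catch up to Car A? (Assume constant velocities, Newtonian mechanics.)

Relative speed: v_rel = 54 - 19 = 35 m/s
Time to catch: t = d₀/v_rel = 86/35 = 2.46 s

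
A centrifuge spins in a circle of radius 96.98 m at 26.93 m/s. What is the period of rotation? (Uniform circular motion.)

T = 2πr/v = 2π×96.98/26.93 = 22.63 s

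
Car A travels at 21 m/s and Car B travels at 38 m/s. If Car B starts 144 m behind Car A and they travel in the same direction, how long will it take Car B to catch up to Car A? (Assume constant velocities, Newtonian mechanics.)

Relative speed: v_rel = 38 - 21 = 17 m/s
Time to catch: t = d₀/v_rel = 144/17 = 8.47 s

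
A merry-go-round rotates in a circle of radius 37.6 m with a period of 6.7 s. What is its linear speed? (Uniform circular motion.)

v = 2πr/T = 2π×37.6/6.7 = 35.26 m/s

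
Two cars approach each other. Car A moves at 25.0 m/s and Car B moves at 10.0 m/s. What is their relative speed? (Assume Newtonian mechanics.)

v_rel = v_A + v_B = 25.0 + 10.0 = 35.0 m/s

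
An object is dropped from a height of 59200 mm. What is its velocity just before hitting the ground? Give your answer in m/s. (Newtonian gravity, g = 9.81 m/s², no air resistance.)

h = 59200 mm × 0.001 = 59.2 m
v = √(2gh) = √(2 × 9.81 × 59.2) = 34.08 m/s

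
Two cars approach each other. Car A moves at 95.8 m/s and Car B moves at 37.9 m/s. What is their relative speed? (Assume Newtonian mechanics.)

v_rel = v_A + v_B = 95.8 + 37.9 = 133.7 m/s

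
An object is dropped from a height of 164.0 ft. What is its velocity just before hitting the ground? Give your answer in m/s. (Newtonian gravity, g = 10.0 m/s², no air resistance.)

h = 164.0 ft × 0.3048 = 49.9872 m
v = √(2gh) = √(2 × 10.0 × 49.9872) = 31.62 m/s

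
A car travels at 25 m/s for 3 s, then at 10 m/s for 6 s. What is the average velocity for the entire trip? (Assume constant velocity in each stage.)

d₁ = v₁t₁ = 25 × 3 = 75 m
d₂ = v₂t₂ = 10 × 6 = 60 m
d_total = 135 m, t_total = 9 s
v_avg = d_total/t_total = 135/9 = 15.0 m/s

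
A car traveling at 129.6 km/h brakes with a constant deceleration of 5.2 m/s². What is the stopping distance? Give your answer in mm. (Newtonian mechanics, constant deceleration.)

v₀ = 129.6 km/h × 0.2777777777777778 = 36.0 m/s
d = v₀² / (2a) = 36.0² / (2 × 5.2) = 1296.0 / 10.4 = 124.615 m
d = 124.615 m / 0.001 = 124600 mm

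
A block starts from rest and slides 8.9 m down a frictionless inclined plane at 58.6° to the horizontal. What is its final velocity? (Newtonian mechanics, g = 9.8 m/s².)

a = g sin(θ) = 9.8 × sin(58.6°) = 8.3648 m/s²
v = √(2ad) = √(2 × 8.3648 × 8.9) = 12.2 m/s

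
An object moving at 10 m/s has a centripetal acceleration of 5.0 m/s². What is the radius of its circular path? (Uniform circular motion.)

r = v²/a_c = 10²/5.0 = 20.0 m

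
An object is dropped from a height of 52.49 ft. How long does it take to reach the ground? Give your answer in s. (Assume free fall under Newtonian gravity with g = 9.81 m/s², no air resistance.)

h = 52.49 ft × 0.3048 = 15.999 m
t = √(2h/g) = √(2 × 15.999 / 9.81) = 1.806 s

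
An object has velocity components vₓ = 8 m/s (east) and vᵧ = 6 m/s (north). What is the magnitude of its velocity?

|v| = √(vₓ² + vᵧ²) = √(8² + 6²) = √(100) = 10.0 m/s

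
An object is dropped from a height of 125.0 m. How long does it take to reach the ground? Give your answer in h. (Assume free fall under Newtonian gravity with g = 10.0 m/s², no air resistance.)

t = √(2h/g) = √(2 × 125.0 / 10.0) = 5.0 s
t = 5.0 s / 3600.0 = 0.001389 h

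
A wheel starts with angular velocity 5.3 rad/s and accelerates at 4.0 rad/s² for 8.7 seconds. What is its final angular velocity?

ω = ω₀ + αt = 5.3 + 4.0 × 8.7 = 40.1 rad/s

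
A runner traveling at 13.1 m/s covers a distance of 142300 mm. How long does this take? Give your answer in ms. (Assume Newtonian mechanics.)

d = 142300 mm × 0.001 = 142.3 m
t = d / v = 142.3 / 13.1 = 10.8626 s
t = 10.8626 s / 0.001 = 10860 ms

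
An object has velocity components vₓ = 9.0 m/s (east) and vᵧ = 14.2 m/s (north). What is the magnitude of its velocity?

|v| = √(vₓ² + vᵧ²) = √(9.0² + 14.2²) = √(282.64) = 16.81 m/s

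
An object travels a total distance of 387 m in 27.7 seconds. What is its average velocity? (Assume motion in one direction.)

v_avg = Δd / Δt = 387 / 27.7 = 13.97 m/s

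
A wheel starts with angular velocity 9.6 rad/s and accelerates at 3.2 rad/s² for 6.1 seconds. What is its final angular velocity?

ω = ω₀ + αt = 9.6 + 3.2 × 6.1 = 29.12 rad/s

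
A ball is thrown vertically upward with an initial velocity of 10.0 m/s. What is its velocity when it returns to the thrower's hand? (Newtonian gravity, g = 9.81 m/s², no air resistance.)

By conservation of energy (no air resistance), the ball returns to the throw height with the same speed as launch, but directed downward.
|v_ground| = v₀ = 10.0 m/s
v_ground = 10.0 m/s (downward)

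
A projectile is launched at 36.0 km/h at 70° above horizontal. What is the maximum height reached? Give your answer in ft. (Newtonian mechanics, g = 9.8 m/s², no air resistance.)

v₀ = 36.0 km/h × 0.2777777777777778 = 10.0 m/s
H = v₀² × sin²(θ) / (2g) = 10.0² × sin(70°)² / (2 × 9.8) = 100.0 × 0.883022 / 19.6 = 4.50521 m
H = 4.50521 m / 0.3048 = 14.78 ft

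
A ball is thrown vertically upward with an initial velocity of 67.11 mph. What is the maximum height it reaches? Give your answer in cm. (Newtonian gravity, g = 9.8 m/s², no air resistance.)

v₀ = 67.11 mph × 0.44704 = 30.0009 m/s
h_max = v₀² / (2g) = 30.0009² / (2 × 9.8) = 900.054 / 19.6 = 45.9211 m
h_max = 45.9211 m / 0.01 = 4592 cm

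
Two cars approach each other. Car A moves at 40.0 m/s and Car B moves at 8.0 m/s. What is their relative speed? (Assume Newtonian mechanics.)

v_rel = v_A + v_B = 40.0 + 8.0 = 48.0 m/s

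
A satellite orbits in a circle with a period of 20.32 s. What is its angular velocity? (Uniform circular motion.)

ω = 2π/T = 2π/20.32 = 0.3092 rad/s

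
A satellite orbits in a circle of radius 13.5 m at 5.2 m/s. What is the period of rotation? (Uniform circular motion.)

T = 2πr/v = 2π×13.5/5.2 = 16.31 s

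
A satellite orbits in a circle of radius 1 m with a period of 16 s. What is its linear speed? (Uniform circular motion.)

v = 2πr/T = 2π×1/16 = 0.39 m/s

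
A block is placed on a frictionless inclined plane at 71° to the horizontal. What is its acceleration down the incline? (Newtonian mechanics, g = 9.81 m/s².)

a = g sin(θ) = 9.81 × sin(71°) = 9.81 × 0.9455 = 9.28 m/s²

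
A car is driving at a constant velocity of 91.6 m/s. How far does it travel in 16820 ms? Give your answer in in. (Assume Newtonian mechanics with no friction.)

t = 16820 ms × 0.001 = 16.82 s
d = v × t = 91.6 × 16.82 = 1540.71 m
d = 1540.71 m / 0.0254 = 60660 in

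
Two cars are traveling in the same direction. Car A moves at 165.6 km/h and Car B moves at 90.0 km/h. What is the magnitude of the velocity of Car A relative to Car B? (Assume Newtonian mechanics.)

v_rel = |v_A - v_B| = |165.6 - 90.0| = 75.6 km/h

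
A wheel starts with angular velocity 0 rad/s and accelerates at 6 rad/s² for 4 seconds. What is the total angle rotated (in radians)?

θ = ω₀t + ½αt² = 0×4 + ½×6×4² = 48.0 rad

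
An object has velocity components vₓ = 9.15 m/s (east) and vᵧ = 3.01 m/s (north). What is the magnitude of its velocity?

|v| = √(vₓ² + vᵧ²) = √(9.15² + 3.01²) = √(92.7826) = 9.63 m/s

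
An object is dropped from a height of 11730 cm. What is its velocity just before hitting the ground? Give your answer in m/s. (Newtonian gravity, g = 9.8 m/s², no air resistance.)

h = 11730 cm × 0.01 = 117.3 m
v = √(2gh) = √(2 × 9.8 × 117.3) = 47.95 m/s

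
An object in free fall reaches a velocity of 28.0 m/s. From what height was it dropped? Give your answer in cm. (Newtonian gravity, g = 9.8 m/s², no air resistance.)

h = v² / (2g) = 28.0² / (2 × 9.8) = 40.0 m
h = 40.0 m / 0.01 = 4000 cm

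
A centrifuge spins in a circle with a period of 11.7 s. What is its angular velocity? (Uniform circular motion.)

ω = 2π/T = 2π/11.7 = 0.537 rad/s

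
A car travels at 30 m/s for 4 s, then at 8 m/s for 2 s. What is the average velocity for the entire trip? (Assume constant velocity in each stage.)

d₁ = v₁t₁ = 30 × 4 = 120 m
d₂ = v₂t₂ = 8 × 2 = 16 m
d_total = 136 m, t_total = 6 s
v_avg = d_total/t_total = 136/6 = 22.67 m/s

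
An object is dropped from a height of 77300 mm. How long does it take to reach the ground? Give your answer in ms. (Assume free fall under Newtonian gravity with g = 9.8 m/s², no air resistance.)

h = 77300 mm × 0.001 = 77.3 m
t = √(2h/g) = √(2 × 77.3 / 9.8) = 3.97184 s
t = 3.97184 s / 0.001 = 3972 ms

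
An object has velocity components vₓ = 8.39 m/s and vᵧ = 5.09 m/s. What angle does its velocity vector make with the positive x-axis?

θ = arctan(vᵧ/vₓ) = arctan(5.09/8.39) = 31.24°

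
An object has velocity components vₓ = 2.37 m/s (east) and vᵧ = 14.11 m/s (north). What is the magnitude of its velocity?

|v| = √(vₓ² + vᵧ²) = √(2.37² + 14.11²) = √(204.709) = 14.31 m/s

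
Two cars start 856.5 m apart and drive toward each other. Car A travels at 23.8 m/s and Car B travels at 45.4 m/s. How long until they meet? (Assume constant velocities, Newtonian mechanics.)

Combined speed: v_combined = 23.8 + 45.4 = 69.2 m/s
Time to meet: t = d/v_combined = 856.5/69.2 = 12.38 s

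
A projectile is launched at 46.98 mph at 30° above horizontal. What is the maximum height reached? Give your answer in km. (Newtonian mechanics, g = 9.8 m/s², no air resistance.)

v₀ = 46.98 mph × 0.44704 = 21.0019 m/s
H = v₀² × sin²(θ) / (2g) = 21.0019² × sin(30°)² / (2 × 9.8) = 441.08 × 0.25 / 19.6 = 5.62602 m
H = 5.62602 m / 1000.0 = 0.005626 km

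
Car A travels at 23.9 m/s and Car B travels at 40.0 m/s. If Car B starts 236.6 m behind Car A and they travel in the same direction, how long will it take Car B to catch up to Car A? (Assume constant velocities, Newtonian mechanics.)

Relative speed: v_rel = 40.0 - 23.9 = 16.1 m/s
Time to catch: t = d₀/v_rel = 236.6/16.1 = 14.7 s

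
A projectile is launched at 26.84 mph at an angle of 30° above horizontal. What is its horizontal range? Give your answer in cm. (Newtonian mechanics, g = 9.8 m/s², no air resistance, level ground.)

v₀ = 26.84 mph × 0.44704 = 11.9986 m/s
R = v₀² × sin(2θ) / g = 11.9986² × sin(2 × 30°) / 9.8 = 143.966 × 0.866025 / 9.8 = 12.7223 m
R = 12.7223 m / 0.01 = 1272 cm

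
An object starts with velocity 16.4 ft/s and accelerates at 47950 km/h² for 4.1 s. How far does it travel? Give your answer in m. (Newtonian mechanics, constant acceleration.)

v₀ = 16.4 ft/s × 0.3048 = 4.99872 m/s
a = 47950 km/h² × 7.716049382716049e-05 = 3.69985 m/s²
d = v₀ × t + ½ × a × t² = 4.99872 × 4.1 + 0.5 × 3.69985 × 4.1² = 51.59 m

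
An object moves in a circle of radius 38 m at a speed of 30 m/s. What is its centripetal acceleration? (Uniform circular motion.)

a_c = v²/r = 30²/38 = 900/38 = 23.68 m/s²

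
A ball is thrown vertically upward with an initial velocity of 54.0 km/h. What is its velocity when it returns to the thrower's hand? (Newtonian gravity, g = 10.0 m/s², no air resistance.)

By conservation of energy (no air resistance), the ball returns to the throw height with the same speed as launch, but directed downward.
|v_ground| = v₀ = 54.0 km/h
v_ground = 54.0 km/h (downward)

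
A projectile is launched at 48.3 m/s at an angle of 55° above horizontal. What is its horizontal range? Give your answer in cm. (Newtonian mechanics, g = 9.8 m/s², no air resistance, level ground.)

R = v₀² × sin(2θ) / g = 48.3² × sin(2 × 55°) / 9.8 = 2332.89 × 0.939693 / 9.8 = 223.694 m
R = 223.694 m / 0.01 = 22370 cm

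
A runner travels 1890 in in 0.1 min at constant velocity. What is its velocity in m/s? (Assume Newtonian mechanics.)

d = 1890 in × 0.0254 = 48.006 m
t = 0.1 min × 60.0 = 6.0 s
v = d / t = 48.006 / 6.0 = 8.001 m/s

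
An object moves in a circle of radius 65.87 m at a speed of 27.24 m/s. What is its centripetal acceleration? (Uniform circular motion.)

a_c = v²/r = 27.24²/65.87 = 742.0176/65.87 = 11.26 m/s²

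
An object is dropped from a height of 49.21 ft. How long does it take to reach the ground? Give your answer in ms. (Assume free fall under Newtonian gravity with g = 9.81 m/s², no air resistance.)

h = 49.21 ft × 0.3048 = 14.9992 m
t = √(2h/g) = √(2 × 14.9992 / 9.81) = 1.7487 s
t = 1.7487 s / 0.001 = 1749 ms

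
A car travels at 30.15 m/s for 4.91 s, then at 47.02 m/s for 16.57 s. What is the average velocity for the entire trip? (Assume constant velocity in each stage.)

d₁ = v₁t₁ = 30.15 × 4.91 = 148.0365 m
d₂ = v₂t₂ = 47.02 × 16.57 = 779.1214 m
d_total = 927.1579 m, t_total = 21.48 s
v_avg = d_total/t_total = 927.1579/21.48 = 43.16 m/s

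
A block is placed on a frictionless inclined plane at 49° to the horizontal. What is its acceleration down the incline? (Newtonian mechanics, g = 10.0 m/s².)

a = g sin(θ) = 10.0 × sin(49°) = 10.0 × 0.7547 = 7.55 m/s²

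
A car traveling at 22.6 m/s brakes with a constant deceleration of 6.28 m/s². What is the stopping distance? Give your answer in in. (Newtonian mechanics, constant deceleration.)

d = v₀² / (2a) = 22.6² / (2 × 6.28) = 510.76 / 12.56 = 40.6656 m
d = 40.6656 m / 0.0254 = 1601 in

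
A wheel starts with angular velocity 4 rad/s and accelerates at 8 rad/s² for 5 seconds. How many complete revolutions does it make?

θ = ω₀t + ½αt² = 4×5 + ½×8×5² = 120.0 rad
Total revolutions = θ/(2π) = 120.0/(2π) = 19.1
Complete revolutions = ⌊19.1⌋ = 19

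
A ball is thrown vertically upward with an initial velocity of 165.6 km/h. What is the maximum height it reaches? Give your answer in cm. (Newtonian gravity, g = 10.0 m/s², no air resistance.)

v₀ = 165.6 km/h × 0.2777777777777778 = 46.0 m/s
h_max = v₀² / (2g) = 46.0² / (2 × 10.0) = 2116.0 / 20.0 = 105.8 m
h_max = 105.8 m / 0.01 = 10580 cm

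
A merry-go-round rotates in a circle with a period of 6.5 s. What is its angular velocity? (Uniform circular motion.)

ω = 2π/T = 2π/6.5 = 0.9666 rad/s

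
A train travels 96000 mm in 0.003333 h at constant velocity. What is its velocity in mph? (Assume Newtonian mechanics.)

d = 96000 mm × 0.001 = 96.0 m
t = 0.003333 h × 3600.0 = 11.9988 s
v = d / t = 96.0 / 11.9988 = 8.0008 m/s
v = 8.0008 m/s / 0.44704 = 17.9 mph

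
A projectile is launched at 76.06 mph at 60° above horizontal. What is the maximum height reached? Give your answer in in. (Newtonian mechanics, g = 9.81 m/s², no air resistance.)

v₀ = 76.06 mph × 0.44704 = 34.0019 m/s
H = v₀² × sin²(θ) / (2g) = 34.0019² × sin(60°)² / (2 × 9.81) = 1156.13 × 0.75 / 19.62 = 44.1946 m
H = 44.1946 m / 0.0254 = 1740 in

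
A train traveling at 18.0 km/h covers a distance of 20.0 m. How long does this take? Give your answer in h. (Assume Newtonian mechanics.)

v = 18.0 km/h × 0.2777777777777778 = 5.0 m/s
t = d / v = 20.0 / 5.0 = 4.0 s
t = 4.0 s / 3600.0 = 0.001111 h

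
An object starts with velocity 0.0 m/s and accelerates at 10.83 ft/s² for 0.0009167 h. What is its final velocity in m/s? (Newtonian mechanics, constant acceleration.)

a = 10.83 ft/s² × 0.3048 = 3.30098 m/s²
t = 0.0009167 h × 3600.0 = 3.30012 s
v = v₀ + a × t = 0.0 + 3.30098 × 3.30012 = 10.89 m/s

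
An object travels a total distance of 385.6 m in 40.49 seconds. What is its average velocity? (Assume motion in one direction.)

v_avg = Δd / Δt = 385.6 / 40.49 = 9.52 m/s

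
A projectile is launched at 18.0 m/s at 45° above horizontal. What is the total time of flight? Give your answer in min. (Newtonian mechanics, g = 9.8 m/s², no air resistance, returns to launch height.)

T = 2 × v₀ × sin(θ) / g = 2 × 18.0 × sin(45°) / 9.8 = 2 × 18.0 × 0.707107 / 9.8 = 2.59754 s
T = 2.59754 s / 60.0 = 0.04329 min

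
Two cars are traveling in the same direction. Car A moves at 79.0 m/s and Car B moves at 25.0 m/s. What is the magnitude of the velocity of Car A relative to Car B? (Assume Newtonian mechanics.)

v_rel = |v_A - v_B| = |79.0 - 25.0| = 54.0 m/s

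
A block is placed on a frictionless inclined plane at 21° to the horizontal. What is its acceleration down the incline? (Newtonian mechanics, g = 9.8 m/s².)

a = g sin(θ) = 9.8 × sin(21°) = 9.8 × 0.3584 = 3.51 m/s²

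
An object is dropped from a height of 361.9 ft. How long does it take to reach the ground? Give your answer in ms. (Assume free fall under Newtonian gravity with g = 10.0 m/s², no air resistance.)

h = 361.9 ft × 0.3048 = 110.307 m
t = √(2h/g) = √(2 × 110.307 / 10.0) = 4.69696 s
t = 4.69696 s / 0.001 = 4697 ms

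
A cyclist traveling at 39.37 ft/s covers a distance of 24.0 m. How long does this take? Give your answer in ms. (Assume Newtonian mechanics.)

v = 39.37 ft/s × 0.3048 = 12.0 m/s
t = d / v = 24.0 / 12.0 = 2.0 s
t = 2.0 s / 0.001 = 2000 ms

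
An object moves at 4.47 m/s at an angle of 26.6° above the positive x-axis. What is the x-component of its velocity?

vₓ = v cos(θ) = 4.47 × cos(26.6°) = 4.0 m/s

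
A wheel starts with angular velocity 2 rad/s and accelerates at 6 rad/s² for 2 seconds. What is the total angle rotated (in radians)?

θ = ω₀t + ½αt² = 2×2 + ½×6×2² = 16.0 rad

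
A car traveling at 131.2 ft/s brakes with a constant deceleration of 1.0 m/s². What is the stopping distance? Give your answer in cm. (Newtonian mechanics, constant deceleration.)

v₀ = 131.2 ft/s × 0.3048 = 39.9898 m/s
d = v₀² / (2a) = 39.9898² / (2 × 1.0) = 1599.18 / 2.0 = 799.59 m
d = 799.59 m / 0.01 = 79960 cm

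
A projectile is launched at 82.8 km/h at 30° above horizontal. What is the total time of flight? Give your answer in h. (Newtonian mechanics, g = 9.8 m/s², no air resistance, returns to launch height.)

v₀ = 82.8 km/h × 0.2777777777777778 = 23.0 m/s
T = 2 × v₀ × sin(θ) / g = 2 × 23.0 × sin(30°) / 9.8 = 2 × 23.0 × 0.5 / 9.8 = 2.34694 s
T = 2.34694 s / 3600.0 = 0.0006519 h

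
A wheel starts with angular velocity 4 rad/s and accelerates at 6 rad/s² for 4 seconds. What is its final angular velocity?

ω = ω₀ + αt = 4 + 6 × 4 = 28 rad/s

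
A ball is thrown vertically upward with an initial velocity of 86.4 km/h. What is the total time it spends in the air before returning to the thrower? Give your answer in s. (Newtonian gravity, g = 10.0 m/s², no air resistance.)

v₀ = 86.4 km/h × 0.2777777777777778 = 24.0 m/s
t_total = 2 × v₀ / g = 2 × 24.0 / 10.0 = 4.8 s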